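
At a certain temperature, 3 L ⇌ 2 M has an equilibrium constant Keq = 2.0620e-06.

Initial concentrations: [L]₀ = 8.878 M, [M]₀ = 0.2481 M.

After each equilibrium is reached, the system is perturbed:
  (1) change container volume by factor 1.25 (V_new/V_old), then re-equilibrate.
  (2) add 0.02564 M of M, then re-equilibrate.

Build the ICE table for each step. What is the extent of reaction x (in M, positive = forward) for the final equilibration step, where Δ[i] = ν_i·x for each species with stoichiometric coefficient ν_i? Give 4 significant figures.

Q₀ = 8.7965e-05 vs Keq = 2.0620e-06 ⇒ Q>K, reverse
Step 1:
                  L         M
  init        8.878    0.2481
  Δ          0.3121   -0.2081
  eq           9.19   0.04001
  solve Keq expr → x = -0.104; check Q = 2.0620e-06
Then change container volume by factor 1.25 (V_new/V_old).
Step 2:
                  L         M
  init        7.352     0.032
  Δ        0.005024  -0.00335
  eq          7.357   0.02866
  solve Keq expr → x = -0.001675; check Q = 2.0620e-06
Then add 0.02564 M of M.
Step 3:
                  L         M
  init        7.357    0.0543
  Δ         0.03813  -0.02542
  eq          7.395   0.02888
  solve Keq expr → x = -0.01271; check Q = 2.0620e-06

x = -0.01271 M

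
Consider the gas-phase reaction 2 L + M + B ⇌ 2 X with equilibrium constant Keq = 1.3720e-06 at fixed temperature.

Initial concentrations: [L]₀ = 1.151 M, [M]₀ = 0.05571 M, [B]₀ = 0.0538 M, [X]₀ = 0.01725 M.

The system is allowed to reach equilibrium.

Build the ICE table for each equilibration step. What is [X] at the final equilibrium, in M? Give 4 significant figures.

Q₀ = 0.07494 vs Keq = 1.3720e-06 ⇒ Q>K, reverse
Step 1:
                  L         M         B         X
  I           1.151   0.05571    0.0538   0.01725
  C         0.01716  0.008582  0.008582  -0.01716
  E           1.168   0.06429   0.06238 8.6654e-05
  solve Keq expr → x = -0.008582; check Q = 1.3720e-06

[X]_eq = 8.6654e-05 M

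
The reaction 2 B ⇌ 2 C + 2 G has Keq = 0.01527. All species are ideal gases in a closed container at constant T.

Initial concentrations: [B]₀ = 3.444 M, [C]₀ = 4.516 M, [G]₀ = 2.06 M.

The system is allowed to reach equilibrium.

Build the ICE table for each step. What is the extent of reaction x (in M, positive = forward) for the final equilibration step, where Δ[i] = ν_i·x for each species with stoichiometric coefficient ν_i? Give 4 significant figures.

x = -0.9094 M

Q₀ = 7.297 vs Keq = 0.01527 ⇒ Q>K, reverse
Step 1:
                   B          C          G
  Initial      3.444      4.516       2.06
  Change       1.819     -1.819     -1.819
  Equil        5.263      2.697     0.2411
  solve Keq expr → x = -0.9094; check Q = 0.01527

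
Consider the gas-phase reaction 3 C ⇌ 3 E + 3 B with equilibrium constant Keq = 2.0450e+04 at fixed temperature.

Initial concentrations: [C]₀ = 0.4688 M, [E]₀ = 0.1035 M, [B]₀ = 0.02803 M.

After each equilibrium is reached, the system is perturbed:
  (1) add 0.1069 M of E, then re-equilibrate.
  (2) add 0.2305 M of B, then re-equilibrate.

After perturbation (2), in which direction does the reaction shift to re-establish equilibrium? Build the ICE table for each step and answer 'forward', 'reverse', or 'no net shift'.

Direction: reverse

Q₀ = 2.3699e-07 vs Keq = 2.0450e+04 ⇒ Q<K, forward
Step 1:
                   C          E          B
  init        0.4688     0.1035    0.02803
  Δ          -0.4588     0.4588     0.4588
  eq         0.01001     0.5623     0.4868
  solve Keq expr → x = 0.1529; check Q = 2.0450e+04
Then add 0.1069 M of E.
Step 2:
                   C          E          B
  init       0.01001     0.6692     0.4868
  Δ         0.001826  -0.001826  -0.001826
  eq         0.01184     0.6674      0.485
  solve Keq expr → x = -6.0866e-04; check Q = 2.0450e+04
Then add 0.2305 M of B.
Step 3:
                   C          E          B
  init       0.01184     0.6674     0.7155
  Δ         0.005355  -0.005355  -0.005355
  eq         0.01719      0.662     0.7101
  solve Keq expr → x = -0.001785; check Q = 2.0450e+04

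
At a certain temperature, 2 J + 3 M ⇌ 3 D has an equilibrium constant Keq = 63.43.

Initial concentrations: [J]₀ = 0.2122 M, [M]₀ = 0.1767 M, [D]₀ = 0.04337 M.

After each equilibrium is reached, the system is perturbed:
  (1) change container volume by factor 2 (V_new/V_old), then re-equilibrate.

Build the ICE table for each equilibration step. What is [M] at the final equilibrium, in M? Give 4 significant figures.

[M]_eq = 0.06147 M

Q₀ = 0.3284 vs Keq = 63.43 ⇒ Q<K, forward
Step 1:
                    J           M           D
  Initial      0.2122      0.1767     0.04337
  Change      -0.0506     -0.0759      0.0759
  Equil        0.1616      0.1008      0.1193
  solve Keq expr → x = 0.0253; check Q = 63.43
Then change container volume by factor 2 (V_new/V_old).
Step 2:
                    J           M           D
  Initial      0.0808      0.0504     0.05963
  Change     0.007379     0.01107    -0.01107
  Equil       0.08818     0.06147     0.04857
  solve Keq expr → x = -0.003689; check Q = 63.43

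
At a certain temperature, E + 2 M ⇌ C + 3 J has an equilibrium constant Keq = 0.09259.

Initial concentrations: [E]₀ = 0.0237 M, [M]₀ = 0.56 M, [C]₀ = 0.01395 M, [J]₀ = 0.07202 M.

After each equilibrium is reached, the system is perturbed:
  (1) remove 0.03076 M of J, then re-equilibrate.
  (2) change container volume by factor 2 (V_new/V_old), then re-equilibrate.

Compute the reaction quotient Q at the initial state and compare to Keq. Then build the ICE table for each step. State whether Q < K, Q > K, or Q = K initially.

Q₀ = 7.0115e-04 vs Keq = 0.09259 ⇒ Q<K, forward
Step 1:
                   E          M          C          J
  init        0.0237       0.56    0.01395    0.07202
  Δ         -0.02043   -0.04087    0.02043     0.0613
  eq        0.003266     0.5191    0.03438     0.1333
  solve Keq expr → x = 0.02043; check Q = 0.09259
Then remove 0.03076 M of J.
Step 2:
                   E          M          C          J
  init      0.003266     0.5191    0.03438     0.1026
  Δ        -0.001484  -0.002967   0.001484   0.004451
  eq        0.001782     0.5162    0.03587      0.107
  solve Keq expr → x = 0.001484; check Q = 0.09259
Then change container volume by factor 2 (V_new/V_old).
Step 3:
                   E          M          C          J
  init    8.9097e-04     0.2581    0.01793    0.05351
  Δ       -4.0106e-04 -8.0212e-04 4.0106e-04   0.001203
  eq      4.8991e-04     0.2573    0.01834    0.05471
  solve Keq expr → x = 4.0106e-04; check Q = 0.09259

Q₀ = 7.0115e-04; Q < K (proceeds forward)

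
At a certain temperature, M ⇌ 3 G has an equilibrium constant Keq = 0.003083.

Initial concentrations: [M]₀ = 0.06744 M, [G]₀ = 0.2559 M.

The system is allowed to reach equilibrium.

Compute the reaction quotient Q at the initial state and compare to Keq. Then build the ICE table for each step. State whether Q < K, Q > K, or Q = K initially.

Q₀ = 0.2485; Q > K (proceeds reverse)

Q₀ = 0.2485 vs Keq = 0.003083 ⇒ Q>K, reverse
Step 1:
                   M          G
  Initial    0.06744     0.2559
  Change     0.06083    -0.1825
  Equil       0.1283     0.0734
  solve Keq expr → x = -0.06083; check Q = 0.003083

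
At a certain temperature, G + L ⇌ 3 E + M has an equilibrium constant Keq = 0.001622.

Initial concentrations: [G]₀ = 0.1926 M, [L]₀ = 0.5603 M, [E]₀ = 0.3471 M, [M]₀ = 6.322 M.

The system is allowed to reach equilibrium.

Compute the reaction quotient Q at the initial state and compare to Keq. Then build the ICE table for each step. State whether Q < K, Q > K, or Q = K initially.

Q₀ = 2.45 vs Keq = 0.001622 ⇒ Q>K, reverse
Step 1:
                    G           L           E           M
  Initial      0.1926      0.5603      0.3471       6.322
  Change       0.1033      0.1033       -0.31     -0.1033
  Equil        0.2959      0.6636     0.03714       6.219
  solve Keq expr → x = -0.1033; check Q = 0.001622

Q₀ = 2.45; Q > K (proceeds reverse)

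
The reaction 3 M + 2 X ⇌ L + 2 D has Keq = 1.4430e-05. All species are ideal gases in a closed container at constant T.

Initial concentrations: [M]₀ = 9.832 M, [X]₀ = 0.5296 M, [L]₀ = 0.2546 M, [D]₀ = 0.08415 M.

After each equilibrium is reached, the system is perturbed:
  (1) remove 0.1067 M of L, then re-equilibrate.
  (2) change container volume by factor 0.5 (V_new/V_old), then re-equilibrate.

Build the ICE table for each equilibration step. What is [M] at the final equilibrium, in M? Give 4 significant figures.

[M]_eq = 19.3 M

Q₀ = 6.7631e-06 vs Keq = 1.4430e-05 ⇒ Q<K, forward
Step 1:
                    M           X           L           D
  I             9.832      0.5296      0.2546     0.08415
  C          -0.04252    -0.02835     0.01417     0.02835
  E             9.789      0.5013      0.2688      0.1125
  solve Keq expr → x = 0.01417; check Q = 1.4430e-05
Then remove 0.1067 M of L.
Step 2:
                    M           X           L           D
  I             9.789      0.5013      0.1621      0.1125
  C          -0.03187    -0.02124     0.01062     0.02124
  E             9.758        0.48      0.1727      0.1337
  solve Keq expr → x = 0.01062; check Q = 1.4430e-05
Then change container volume by factor 0.5 (V_new/V_old).
Step 3:
                    M           X           L           D
  I             19.52        0.96      0.3454      0.2675
  C           -0.2121     -0.1414     0.07069      0.1414
  E              19.3      0.8186      0.4161      0.4089
  solve Keq expr → x = 0.07069; check Q = 1.4430e-05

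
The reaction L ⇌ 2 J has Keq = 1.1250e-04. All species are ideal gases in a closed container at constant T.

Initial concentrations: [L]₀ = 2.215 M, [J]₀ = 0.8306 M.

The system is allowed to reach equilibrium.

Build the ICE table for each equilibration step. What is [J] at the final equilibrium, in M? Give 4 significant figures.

[J]_eq = 0.01717 M

Q₀ = 0.3115 vs Keq = 1.1250e-04 ⇒ Q>K, reverse
Step 1:
                    L           J
  init          2.215      0.8306
  Δ            0.4067     -0.8134
  eq            2.622     0.01717
  solve Keq expr → x = -0.4067; check Q = 1.1250e-04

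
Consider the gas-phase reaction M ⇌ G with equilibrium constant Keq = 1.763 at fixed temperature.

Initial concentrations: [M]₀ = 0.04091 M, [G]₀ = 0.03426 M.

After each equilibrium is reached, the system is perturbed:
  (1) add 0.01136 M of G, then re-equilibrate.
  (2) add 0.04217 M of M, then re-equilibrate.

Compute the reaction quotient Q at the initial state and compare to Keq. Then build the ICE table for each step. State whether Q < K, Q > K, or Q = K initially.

Q₀ = 0.8374; Q < K (proceeds forward)

Q₀ = 0.8374 vs Keq = 1.763 ⇒ Q<K, forward
Step 1:
                    M           G
  Initial     0.04091     0.03426
  Change      -0.0137      0.0137
  Equil       0.02721     0.04796
  solve Keq expr → x = 0.0137; check Q = 1.763
Then add 0.01136 M of G.
Step 2:
                    M           G
  Initial     0.02721     0.05932
  Change     0.004111   -0.004111
  Equil       0.03132     0.05521
  solve Keq expr → x = -0.004111; check Q = 1.763
Then add 0.04217 M of M.
Step 3:
                    M           G
  Initial     0.07349     0.05521
  Change     -0.02691     0.02691
  Equil       0.04658     0.08212
  solve Keq expr → x = 0.02691; check Q = 1.763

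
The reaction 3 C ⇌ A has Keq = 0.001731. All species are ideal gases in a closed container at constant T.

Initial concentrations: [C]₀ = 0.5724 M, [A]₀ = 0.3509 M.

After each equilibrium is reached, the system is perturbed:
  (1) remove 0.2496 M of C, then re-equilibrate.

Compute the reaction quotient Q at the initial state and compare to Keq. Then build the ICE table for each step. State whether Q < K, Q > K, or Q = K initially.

Q₀ = 1.871; Q > K (proceeds reverse)

Q₀ = 1.871 vs Keq = 0.001731 ⇒ Q>K, reverse
Step 1:
                   C          A
  init        0.5724     0.3509
  Δ            1.031    -0.3438
  eq           1.604   0.007139
  solve Keq expr → x = -0.3438; check Q = 0.001731
Then remove 0.2496 M of C.
Step 2:
                   C          A
  init         1.354   0.007139
  Δ         0.008287  -0.002762
  eq           1.362   0.004377
  solve Keq expr → x = -0.002762; check Q = 0.001731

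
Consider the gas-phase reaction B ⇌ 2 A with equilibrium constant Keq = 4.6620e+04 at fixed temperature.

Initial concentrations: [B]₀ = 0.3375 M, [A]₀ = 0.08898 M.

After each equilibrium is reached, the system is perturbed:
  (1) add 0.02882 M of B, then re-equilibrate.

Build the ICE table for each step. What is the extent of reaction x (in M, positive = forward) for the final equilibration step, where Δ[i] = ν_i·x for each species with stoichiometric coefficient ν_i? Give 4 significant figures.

Q₀ = 0.02346 vs Keq = 4.6620e+04 ⇒ Q<K, forward
Step 1:
                   B          A
  Initial     0.3375    0.08898
  Change     -0.3375      0.675
  Equil   1.2519e-05      0.764
  solve Keq expr → x = 0.3375; check Q = 4.6620e+04
Then add 0.02882 M of B.
Step 2:
                   B          A
  Initial    0.02883      0.764
  Change    -0.02882    0.05764
  Equil   1.4479e-05     0.8216
  solve Keq expr → x = 0.02882; check Q = 4.6620e+04

x = 0.02882 M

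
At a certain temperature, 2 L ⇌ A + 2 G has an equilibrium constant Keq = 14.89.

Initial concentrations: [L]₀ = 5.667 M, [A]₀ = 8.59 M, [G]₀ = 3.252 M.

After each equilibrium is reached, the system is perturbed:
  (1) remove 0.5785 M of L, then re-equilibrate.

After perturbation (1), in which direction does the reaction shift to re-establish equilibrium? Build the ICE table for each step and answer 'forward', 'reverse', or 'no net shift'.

Direction: reverse

Q₀ = 2.829 vs Keq = 14.89 ⇒ Q<K, forward
Step 1:
                    L           A           G
  I             5.667        8.59       3.252
  C            -1.713      0.8563       1.713
  E             3.954       9.446       4.965
  solve Keq expr → x = 0.8563; check Q = 14.89
Then remove 0.5785 M of L.
Step 2:
                    L           A           G
  I             3.376       9.446       4.965
  C            0.3053     -0.1526     -0.3053
  E             3.681       9.294       4.659
  solve Keq expr → x = -0.1526; check Q = 14.89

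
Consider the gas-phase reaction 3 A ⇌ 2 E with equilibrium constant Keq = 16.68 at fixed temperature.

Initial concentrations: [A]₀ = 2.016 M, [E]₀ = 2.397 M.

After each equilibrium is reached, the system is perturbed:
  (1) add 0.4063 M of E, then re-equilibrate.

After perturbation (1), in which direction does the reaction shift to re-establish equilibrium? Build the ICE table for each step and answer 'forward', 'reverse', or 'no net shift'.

Direction: reverse

Q₀ = 0.7012 vs Keq = 16.68 ⇒ Q<K, forward
Step 1:
                   A          E
  I            2.016      2.397
  C            -1.17     0.7801
  E           0.8458      3.177
  solve Keq expr → x = 0.3901; check Q = 16.68
Then add 0.4063 M of E.
Step 2:
                   A          E
  I           0.8458      3.583
  C          0.06343   -0.04229
  E           0.9093      3.541
  solve Keq expr → x = -0.02114; check Q = 16.68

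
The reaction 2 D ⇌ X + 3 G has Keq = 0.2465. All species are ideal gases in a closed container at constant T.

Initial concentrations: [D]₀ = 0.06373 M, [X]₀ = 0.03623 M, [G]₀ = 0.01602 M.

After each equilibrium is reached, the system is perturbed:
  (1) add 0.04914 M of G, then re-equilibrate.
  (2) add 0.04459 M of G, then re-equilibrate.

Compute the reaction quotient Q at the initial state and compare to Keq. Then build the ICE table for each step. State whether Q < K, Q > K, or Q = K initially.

Q₀ = 3.6675e-05; Q < K (proceeds forward)

Q₀ = 3.6675e-05 vs Keq = 0.2465 ⇒ Q<K, forward
Step 1:
                  D         X         G
  I         0.06373   0.03623   0.01602
  C        -0.05003   0.02502   0.07505
  E          0.0137   0.06125   0.09107
  solve Keq expr → x = 0.02502; check Q = 0.2465
Then add 0.04914 M of G.
Step 2:
                  D         X         G
  I          0.0137   0.06125    0.1402
  C        0.008286 -0.004143  -0.01243
  E         0.02198    0.0571    0.1278
  solve Keq expr → x = -0.004143; check Q = 0.2465
Then add 0.04459 M of G.
Step 3:
                  D         X         G
  I         0.02198    0.0571    0.1724
  C        0.007887 -0.003943  -0.01183
  E         0.02987   0.05316    0.1605
  solve Keq expr → x = -0.003943; check Q = 0.2465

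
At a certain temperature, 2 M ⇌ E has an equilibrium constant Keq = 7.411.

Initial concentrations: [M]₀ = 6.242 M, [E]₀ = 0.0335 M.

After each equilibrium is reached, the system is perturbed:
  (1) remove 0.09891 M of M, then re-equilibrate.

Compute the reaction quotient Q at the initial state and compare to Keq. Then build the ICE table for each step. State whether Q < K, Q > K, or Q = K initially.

Q₀ = 8.5980e-04 vs Keq = 7.411 ⇒ Q<K, forward
Step 1:
                   M          E
  I            6.242     0.0335
  C           -5.622      2.811
  E           0.6196      2.845
  solve Keq expr → x = 2.811; check Q = 7.411
Then remove 0.09891 M of M.
Step 2:
                   M          E
  I           0.5206      2.845
  C          0.09378   -0.04689
  E           0.6144      2.798
  solve Keq expr → x = -0.04689; check Q = 7.411

Q₀ = 8.5980e-04; Q < K (proceeds forward)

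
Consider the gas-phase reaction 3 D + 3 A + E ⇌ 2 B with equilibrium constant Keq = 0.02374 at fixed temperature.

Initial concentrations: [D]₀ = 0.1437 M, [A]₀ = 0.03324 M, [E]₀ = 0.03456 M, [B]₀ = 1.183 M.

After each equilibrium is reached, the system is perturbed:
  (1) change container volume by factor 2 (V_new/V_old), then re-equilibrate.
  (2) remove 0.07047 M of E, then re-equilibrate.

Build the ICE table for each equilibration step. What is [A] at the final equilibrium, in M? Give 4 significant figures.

[A]_eq = 0.8346 M

Q₀ = 3.7157e+08 vs Keq = 0.02374 ⇒ Q>K, reverse
Step 1:
                  D         A         E         B
  init       0.1437   0.03324   0.03456     1.183
  Δ           1.325     1.325    0.4417   -0.8834
  eq          1.469     1.358    0.4762    0.2996
  solve Keq expr → x = -0.4417; check Q = 0.02374
Then change container volume by factor 2 (V_new/V_old).
Step 2:
                  D         A         E         B
  init       0.7344    0.6792    0.2381    0.1498
  Δ          0.1476    0.1476    0.0492  -0.09839
  eq          0.882    0.8267    0.2873   0.05142
  solve Keq expr → x = -0.0492; check Q = 0.02374
Then remove 0.07047 M of E.
Step 3:
                  D         A         E         B
  init        0.882    0.8267    0.2168   0.05142
  Δ        0.007845  0.007845  0.002615  -0.00523
  eq         0.8898    0.8346    0.2195   0.04619
  solve Keq expr → x = -0.002615; check Q = 0.02374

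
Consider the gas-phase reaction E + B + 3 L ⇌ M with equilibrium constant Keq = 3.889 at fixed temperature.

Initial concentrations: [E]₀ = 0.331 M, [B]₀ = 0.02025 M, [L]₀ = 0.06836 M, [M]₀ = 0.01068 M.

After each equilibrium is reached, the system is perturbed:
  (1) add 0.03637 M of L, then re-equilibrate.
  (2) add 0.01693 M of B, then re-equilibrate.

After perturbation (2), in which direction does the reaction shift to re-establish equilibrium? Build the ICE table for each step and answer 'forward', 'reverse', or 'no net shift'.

Q₀ = 4988 vs Keq = 3.889 ⇒ Q>K, reverse
Step 1:
                  E         B         L         M
  init        0.331   0.02025   0.06836   0.01068
  Δ         0.01064   0.01064   0.03192  -0.01064
  eq         0.3416   0.03089    0.1003 4.1380e-05
  solve Keq expr → x = -0.01064; check Q = 3.889
Then add 0.03637 M of L.
Step 2:
                  E         B         L         M
  init       0.3416   0.03089    0.1366 4.1380e-05
  Δ       -6.2669e-05 -6.2669e-05 -1.8801e-04 6.2669e-05
  eq         0.3416   0.03083    0.1365 1.0405e-04
  solve Keq expr → x = 6.2669e-05; check Q = 3.889
Then add 0.01693 M of B.
Step 3:
                  E         B         L         M
  init       0.3416   0.04776    0.1365 1.0405e-04
  Δ       -5.6331e-05 -5.6331e-05 -1.6899e-04 5.6331e-05
  eq         0.3415    0.0477    0.1363 1.6038e-04
  solve Keq expr → x = 5.6331e-05; check Q = 3.889

Direction: forward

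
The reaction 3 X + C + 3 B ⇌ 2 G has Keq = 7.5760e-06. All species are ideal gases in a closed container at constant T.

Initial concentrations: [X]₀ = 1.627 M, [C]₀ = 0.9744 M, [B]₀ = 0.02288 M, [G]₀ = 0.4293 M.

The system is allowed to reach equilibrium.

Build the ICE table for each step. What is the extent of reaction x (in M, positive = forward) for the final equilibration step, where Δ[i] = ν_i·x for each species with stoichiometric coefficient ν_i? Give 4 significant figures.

x = -0.2119 M

Q₀ = 3667 vs Keq = 7.5760e-06 ⇒ Q>K, reverse
Step 1:
                   X          C          B          G
  I            1.627     0.9744    0.02288     0.4293
  C           0.6358     0.2119     0.6358    -0.4238
  E            2.263      1.186     0.6586   0.005455
  solve Keq expr → x = -0.2119; check Q = 7.5760e-06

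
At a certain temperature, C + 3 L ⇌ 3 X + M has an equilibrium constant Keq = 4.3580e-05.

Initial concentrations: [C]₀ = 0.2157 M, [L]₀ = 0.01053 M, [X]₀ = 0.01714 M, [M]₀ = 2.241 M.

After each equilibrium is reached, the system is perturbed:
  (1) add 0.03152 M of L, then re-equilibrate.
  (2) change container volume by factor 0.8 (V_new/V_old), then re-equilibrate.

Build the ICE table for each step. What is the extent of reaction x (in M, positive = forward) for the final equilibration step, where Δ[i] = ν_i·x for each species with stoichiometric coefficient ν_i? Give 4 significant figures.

Q₀ = 44.81 vs Keq = 4.3580e-05 ⇒ Q>K, reverse
Step 1:
                   C          L          X          M
  I           0.2157    0.01053    0.01714      2.241
  C         0.005566     0.0167    -0.0167  -0.005566
  E           0.2213    0.02723 4.4321e-04      2.235
  solve Keq expr → x = -0.005566; check Q = 4.3580e-05
Then add 0.03152 M of L.
Step 2:
                   C          L          X          M
  I           0.2213    0.05875 4.4321e-04      2.235
  C       -1.6821e-04 -5.0462e-04 5.0462e-04 1.6821e-04
  E           0.2211    0.05824 9.4783e-04      2.236
  solve Keq expr → x = 1.6821e-04; check Q = 4.3580e-05
Then change container volume by factor 0.8 (V_new/V_old).
Step 3:
                   C          L          X          M
  I           0.2764     0.0728   0.001185      2.795
  C                0          0          0          0
  E           0.2764     0.0728   0.001185      2.795
  solve Keq expr → x = 0; check Q = 4.3580e-05

x = 0 M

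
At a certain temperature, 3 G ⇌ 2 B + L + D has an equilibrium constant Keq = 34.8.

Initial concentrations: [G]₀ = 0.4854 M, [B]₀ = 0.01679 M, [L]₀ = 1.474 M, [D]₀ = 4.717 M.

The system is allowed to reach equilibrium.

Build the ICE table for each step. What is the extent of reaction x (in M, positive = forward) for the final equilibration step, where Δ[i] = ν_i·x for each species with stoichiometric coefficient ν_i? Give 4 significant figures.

x = 0.0928 M

Q₀ = 0.01714 vs Keq = 34.8 ⇒ Q<K, forward
Step 1:
                    G           B           L           D
  I            0.4854     0.01679       1.474       4.717
  C           -0.2784      0.1856      0.0928      0.0928
  E             0.207      0.2024       1.567        4.81
  solve Keq expr → x = 0.0928; check Q = 34.8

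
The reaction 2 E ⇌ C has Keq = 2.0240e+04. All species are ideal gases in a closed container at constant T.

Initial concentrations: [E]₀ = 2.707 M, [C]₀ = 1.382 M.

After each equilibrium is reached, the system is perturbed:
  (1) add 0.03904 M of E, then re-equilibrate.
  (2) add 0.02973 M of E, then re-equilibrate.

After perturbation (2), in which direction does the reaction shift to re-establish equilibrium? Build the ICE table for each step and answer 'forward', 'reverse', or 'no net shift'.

Direction: forward

Q₀ = 0.1886 vs Keq = 2.0240e+04 ⇒ Q<K, forward
Step 1:
                    E           C
  I             2.707       1.382
  C            -2.695       1.348
  E           0.01161        2.73
  solve Keq expr → x = 1.348; check Q = 2.0240e+04
Then add 0.03904 M of E.
Step 2:
                    E           C
  I           0.05065        2.73
  C            -0.039      0.0195
  E           0.01165       2.749
  solve Keq expr → x = 0.0195; check Q = 2.0240e+04
Then add 0.02973 M of E.
Step 3:
                    E           C
  I           0.04138       2.749
  C           -0.0297     0.01485
  E           0.01169       2.764
  solve Keq expr → x = 0.01485; check Q = 2.0240e+04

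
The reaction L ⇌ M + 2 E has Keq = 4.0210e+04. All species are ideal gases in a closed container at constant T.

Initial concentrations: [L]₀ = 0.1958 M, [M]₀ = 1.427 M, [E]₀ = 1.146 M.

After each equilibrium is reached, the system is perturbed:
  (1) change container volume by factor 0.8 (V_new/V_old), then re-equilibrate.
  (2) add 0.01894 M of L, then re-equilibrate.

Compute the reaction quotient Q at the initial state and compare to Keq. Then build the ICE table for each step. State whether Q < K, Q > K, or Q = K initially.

Q₀ = 9.572; Q < K (proceeds forward)

Q₀ = 9.572 vs Keq = 4.0210e+04 ⇒ Q<K, forward
Step 1:
                   L          M          E
  init        0.1958      1.427      1.146
  Δ          -0.1957     0.1957     0.3914
  eq      9.5386e-05      1.623      1.537
  solve Keq expr → x = 0.1957; check Q = 4.0210e+04
Then change container volume by factor 0.8 (V_new/V_old).
Step 2:
                   L          M          E
  init    1.1923e-04      2.028      1.922
  Δ       6.7036e-05 -6.7036e-05 -1.3407e-04
  eq      1.8627e-04      2.028      1.922
  solve Keq expr → x = -6.7036e-05; check Q = 4.0210e+04
Then add 0.01894 M of L.
Step 3:
                   L          M          E
  init       0.01913      2.028      1.922
  Δ         -0.01893    0.01893    0.03786
  eq      1.9549e-04      2.047      1.959
  solve Keq expr → x = 0.01893; check Q = 4.0210e+04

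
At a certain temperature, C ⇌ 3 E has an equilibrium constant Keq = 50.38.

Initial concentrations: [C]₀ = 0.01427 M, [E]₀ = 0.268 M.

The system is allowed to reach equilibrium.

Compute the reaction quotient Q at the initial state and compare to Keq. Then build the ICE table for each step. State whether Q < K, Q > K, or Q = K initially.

Q₀ = 1.349 vs Keq = 50.38 ⇒ Q<K, forward
Step 1:
                   C          E
  I          0.01427      0.268
  C         -0.01368    0.04105
  E       5.8592e-04     0.3091
  solve Keq expr → x = 0.01368; check Q = 50.38

Q₀ = 1.349; Q < K (proceeds forward)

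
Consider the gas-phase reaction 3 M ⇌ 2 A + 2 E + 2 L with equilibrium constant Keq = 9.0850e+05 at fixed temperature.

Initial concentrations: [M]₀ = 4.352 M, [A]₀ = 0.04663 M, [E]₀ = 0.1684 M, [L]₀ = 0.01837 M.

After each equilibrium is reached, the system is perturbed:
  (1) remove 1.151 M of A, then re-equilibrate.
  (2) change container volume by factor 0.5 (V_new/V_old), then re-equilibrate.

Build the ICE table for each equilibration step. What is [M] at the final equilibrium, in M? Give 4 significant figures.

Q₀ = 2.5244e-10 vs Keq = 9.0850e+05 ⇒ Q<K, forward
Step 1:
                    M           A           E           L
  init          4.352     0.04663      0.1684     0.01837
  Δ            -4.264       2.843       2.843       2.843
  eq          0.08802       2.889       3.011       2.861
  solve Keq expr → x = 1.421; check Q = 9.0850e+05
Then remove 1.151 M of A.
Step 2:
                    M           A           E           L
  init        0.08802       1.738       3.011       2.861
  Δ          -0.02443     0.01629     0.01629     0.01629
  eq          0.06359       1.755       3.027       2.877
  solve Keq expr → x = 0.008144; check Q = 9.0850e+05
Then change container volume by factor 0.5 (V_new/V_old).
Step 3:
                    M           A           E           L
  init         0.1272       3.509       6.055       5.755
  Δ            0.1189    -0.07924    -0.07924    -0.07924
  eq            0.246        3.43       5.975       5.675
  solve Keq expr → x = -0.03962; check Q = 9.0850e+05

[M]_eq = 0.246 M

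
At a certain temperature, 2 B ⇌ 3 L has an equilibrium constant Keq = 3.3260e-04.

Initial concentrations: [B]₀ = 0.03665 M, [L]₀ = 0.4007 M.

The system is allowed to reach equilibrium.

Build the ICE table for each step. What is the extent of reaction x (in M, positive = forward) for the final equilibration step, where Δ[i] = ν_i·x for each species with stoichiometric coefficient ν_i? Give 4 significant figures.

x = -0.1236 M

Q₀ = 47.9 vs Keq = 3.3260e-04 ⇒ Q>K, reverse
Step 1:
                    B           L
  init        0.03665      0.4007
  Δ            0.2472     -0.3708
  eq           0.2838     0.02992
  solve Keq expr → x = -0.1236; check Q = 3.3260e-04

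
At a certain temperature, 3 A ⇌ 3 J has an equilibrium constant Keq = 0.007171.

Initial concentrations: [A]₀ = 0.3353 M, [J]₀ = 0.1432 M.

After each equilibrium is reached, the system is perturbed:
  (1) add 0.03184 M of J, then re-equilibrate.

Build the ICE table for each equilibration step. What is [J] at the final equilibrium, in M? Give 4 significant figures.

[J]_eq = 0.0825 M

Q₀ = 0.0779 vs Keq = 0.007171 ⇒ Q>K, reverse
Step 1:
                  A         J
  init       0.3353    0.1432
  Δ         0.06584  -0.06584
  eq         0.4011   0.07736
  solve Keq expr → x = -0.02195; check Q = 0.007171
Then add 0.03184 M of J.
Step 2:
                  A         J
  init       0.4011    0.1092
  Δ         0.02669  -0.02669
  eq         0.4278    0.0825
  solve Keq expr → x = -0.008898; check Q = 0.007171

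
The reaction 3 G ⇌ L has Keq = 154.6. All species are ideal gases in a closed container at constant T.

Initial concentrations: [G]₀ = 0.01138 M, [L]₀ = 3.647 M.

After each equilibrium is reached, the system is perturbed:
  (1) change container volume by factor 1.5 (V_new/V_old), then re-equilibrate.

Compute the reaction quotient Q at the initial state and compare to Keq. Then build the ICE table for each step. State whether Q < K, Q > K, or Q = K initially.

Q₀ = 2.4746e+06; Q > K (proceeds reverse)

Q₀ = 2.4746e+06 vs Keq = 154.6 ⇒ Q>K, reverse
Step 1:
                  G         L
  init      0.01138     3.647
  Δ           0.273    -0.091
  eq         0.2844     3.556
  solve Keq expr → x = -0.091; check Q = 154.6
Then change container volume by factor 1.5 (V_new/V_old).
Step 2:
                  G         L
  init       0.1896     2.371
  Δ         0.05817  -0.01939
  eq         0.2478     2.351
  solve Keq expr → x = -0.01939; check Q = 154.6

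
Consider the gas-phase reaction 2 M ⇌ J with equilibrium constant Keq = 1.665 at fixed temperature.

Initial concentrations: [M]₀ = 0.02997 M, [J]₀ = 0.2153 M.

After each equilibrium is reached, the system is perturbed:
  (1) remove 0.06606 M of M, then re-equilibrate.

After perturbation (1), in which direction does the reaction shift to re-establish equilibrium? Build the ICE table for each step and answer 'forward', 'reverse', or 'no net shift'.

Direction: reverse

Q₀ = 239.7 vs Keq = 1.665 ⇒ Q>K, reverse
Step 1:
                  M         J
  Initial   0.02997    0.2153
  Change     0.2209   -0.1105
  Equil      0.2509    0.1048
  solve Keq expr → x = -0.1105; check Q = 1.665
Then remove 0.06606 M of M.
Step 2:
                  M         J
  Initial    0.1849    0.1048
  Change    0.04052  -0.02026
  Equil      0.2254   0.08457
  solve Keq expr → x = -0.02026; check Q = 1.665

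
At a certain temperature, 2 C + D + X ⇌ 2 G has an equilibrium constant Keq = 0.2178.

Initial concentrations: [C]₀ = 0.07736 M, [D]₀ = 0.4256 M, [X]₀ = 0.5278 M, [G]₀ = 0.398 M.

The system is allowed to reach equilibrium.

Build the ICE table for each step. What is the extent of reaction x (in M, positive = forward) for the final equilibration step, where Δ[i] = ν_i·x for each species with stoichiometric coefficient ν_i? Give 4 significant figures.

x = -0.1456 M

Q₀ = 117.8 vs Keq = 0.2178 ⇒ Q>K, reverse
Step 1:
                   C          D          X          G
  I          0.07736     0.4256     0.5278      0.398
  C           0.2913     0.1456     0.1456    -0.2913
  E           0.3686     0.5712     0.6734     0.1067
  solve Keq expr → x = -0.1456; check Q = 0.2178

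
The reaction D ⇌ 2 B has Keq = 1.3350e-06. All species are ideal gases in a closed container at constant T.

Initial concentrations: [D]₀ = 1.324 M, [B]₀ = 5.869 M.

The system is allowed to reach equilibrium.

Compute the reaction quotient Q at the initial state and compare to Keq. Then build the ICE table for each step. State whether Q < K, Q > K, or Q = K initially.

Q₀ = 26.02 vs Keq = 1.3350e-06 ⇒ Q>K, reverse
Step 1:
                   D          B
  init         1.324      5.869
  Δ            2.933     -5.867
  eq           4.257   0.002384
  solve Keq expr → x = -2.933; check Q = 1.3350e-06

Q₀ = 26.02; Q > K (proceeds reverse)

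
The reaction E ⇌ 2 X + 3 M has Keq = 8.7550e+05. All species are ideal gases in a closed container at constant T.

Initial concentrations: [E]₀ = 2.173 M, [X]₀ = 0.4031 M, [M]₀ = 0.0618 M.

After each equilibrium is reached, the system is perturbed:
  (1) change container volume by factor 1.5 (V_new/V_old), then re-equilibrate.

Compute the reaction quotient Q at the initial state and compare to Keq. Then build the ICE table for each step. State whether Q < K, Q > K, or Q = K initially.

Q₀ = 1.7649e-05 vs Keq = 8.7550e+05 ⇒ Q<K, forward
Step 1:
                   E          X          M
  Initial      2.173     0.4031     0.0618
  Change      -2.166      4.332      6.497
  Equil     0.007225      4.735      6.559
  solve Keq expr → x = 2.166; check Q = 8.7550e+05
Then change container volume by factor 1.5 (V_new/V_old).
Step 2:
                   E          X          M
  Initial   0.004817      3.156      4.373
  Change   -0.003853   0.007706    0.01156
  Equil   9.6374e-04      3.164      4.384
  solve Keq expr → x = 0.003853; check Q = 8.7550e+05

Q₀ = 1.7649e-05; Q < K (proceeds forward)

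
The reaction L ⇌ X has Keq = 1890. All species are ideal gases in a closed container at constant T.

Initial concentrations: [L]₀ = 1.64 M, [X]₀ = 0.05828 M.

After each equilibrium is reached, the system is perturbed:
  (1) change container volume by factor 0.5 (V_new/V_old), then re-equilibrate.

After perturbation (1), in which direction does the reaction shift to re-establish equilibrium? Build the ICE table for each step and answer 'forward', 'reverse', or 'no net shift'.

Direction: no net shift

Q₀ = 0.03554 vs Keq = 1890 ⇒ Q<K, forward
Step 1:
                   L          X
  Initial       1.64    0.05828
  Change      -1.639      1.639
  Equil   8.9809e-04      1.697
  solve Keq expr → x = 1.639; check Q = 1890
Then change container volume by factor 0.5 (V_new/V_old).
Step 2:
                   L          X
  Initial   0.001796      3.395
  Change           0          0
  Equil     0.001796      3.395
  solve Keq expr → x = 0; check Q = 1890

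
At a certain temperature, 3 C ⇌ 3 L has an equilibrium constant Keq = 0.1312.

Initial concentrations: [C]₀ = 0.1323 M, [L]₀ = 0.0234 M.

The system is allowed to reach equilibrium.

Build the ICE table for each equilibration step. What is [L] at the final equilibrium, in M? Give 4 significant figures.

[L]_eq = 0.05246 M

Q₀ = 0.005533 vs Keq = 0.1312 ⇒ Q<K, forward
Step 1:
                    C           L
  I            0.1323      0.0234
  C          -0.02906     0.02906
  E            0.1032     0.05246
  solve Keq expr → x = 0.009687; check Q = 0.1312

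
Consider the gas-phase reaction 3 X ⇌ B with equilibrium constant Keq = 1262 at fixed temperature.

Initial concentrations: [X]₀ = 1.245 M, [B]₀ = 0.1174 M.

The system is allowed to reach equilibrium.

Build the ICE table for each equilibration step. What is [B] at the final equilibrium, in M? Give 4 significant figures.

[B]_eq = 0.5078 M

Q₀ = 0.06084 vs Keq = 1262 ⇒ Q<K, forward
Step 1:
                   X          B
  init         1.245     0.1174
  Δ           -1.171     0.3904
  eq         0.07383     0.5078
  solve Keq expr → x = 0.3904; check Q = 1262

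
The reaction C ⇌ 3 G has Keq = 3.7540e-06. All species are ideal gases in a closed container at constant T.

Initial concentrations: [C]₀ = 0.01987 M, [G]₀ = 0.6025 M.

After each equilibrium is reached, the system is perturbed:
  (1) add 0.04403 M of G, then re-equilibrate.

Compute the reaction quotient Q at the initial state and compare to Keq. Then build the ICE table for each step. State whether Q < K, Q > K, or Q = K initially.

Q₀ = 11.01 vs Keq = 3.7540e-06 ⇒ Q>K, reverse
Step 1:
                    C           G
  init        0.01987      0.6025
  Δ            0.1977     -0.5932
  eq           0.2176    0.009348
  solve Keq expr → x = -0.1977; check Q = 3.7540e-06
Then add 0.04403 M of G.
Step 2:
                    C           G
  init         0.2176     0.05338
  Δ           0.01461    -0.04383
  eq           0.2322    0.009552
  solve Keq expr → x = -0.01461; check Q = 3.7540e-06

Q₀ = 11.01; Q > K (proceeds reverse)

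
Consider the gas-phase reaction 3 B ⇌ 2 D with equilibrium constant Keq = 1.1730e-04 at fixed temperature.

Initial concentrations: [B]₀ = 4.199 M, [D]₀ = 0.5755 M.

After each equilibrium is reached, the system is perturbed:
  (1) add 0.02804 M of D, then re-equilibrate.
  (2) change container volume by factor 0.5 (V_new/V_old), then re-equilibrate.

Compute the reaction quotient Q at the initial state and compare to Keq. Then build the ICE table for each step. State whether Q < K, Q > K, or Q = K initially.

Q₀ = 0.004474; Q > K (proceeds reverse)

Q₀ = 0.004474 vs Keq = 1.1730e-04 ⇒ Q>K, reverse
Step 1:
                   B          D
  I            4.199     0.5755
  C           0.6878    -0.4585
  E            4.887      0.117
  solve Keq expr → x = -0.2293; check Q = 1.1730e-04
Then add 0.02804 M of D.
Step 2:
                   B          D
  I            4.887      0.145
  C          0.03991    -0.0266
  E            4.927     0.1184
  solve Keq expr → x = -0.0133; check Q = 1.1730e-04
Then change container volume by factor 0.5 (V_new/V_old).
Step 3:
                   B          D
  I            9.853     0.2369
  C          -0.1367    0.09116
  E            9.717      0.328
  solve Keq expr → x = 0.04558; check Q = 1.1730e-04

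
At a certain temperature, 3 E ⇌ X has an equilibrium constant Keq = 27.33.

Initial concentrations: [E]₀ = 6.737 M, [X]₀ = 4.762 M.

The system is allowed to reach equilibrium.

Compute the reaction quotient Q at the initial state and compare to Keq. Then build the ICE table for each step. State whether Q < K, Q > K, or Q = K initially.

Q₀ = 0.01557; Q < K (proceeds forward)

Q₀ = 0.01557 vs Keq = 27.33 ⇒ Q<K, forward
Step 1:
                   E          X
  Initial      6.737      4.762
  Change      -6.108      2.036
  Equil       0.6289      6.798
  solve Keq expr → x = 2.036; check Q = 27.33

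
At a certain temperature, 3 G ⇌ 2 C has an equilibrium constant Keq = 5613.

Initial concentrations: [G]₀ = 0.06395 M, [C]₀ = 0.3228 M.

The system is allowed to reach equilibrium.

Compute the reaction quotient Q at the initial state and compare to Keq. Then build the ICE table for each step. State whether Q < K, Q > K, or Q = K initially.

Q₀ = 398.4 vs Keq = 5613 ⇒ Q<K, forward
Step 1:
                    G           C
  Initial     0.06395      0.3228
  Change     -0.03617     0.02411
  Equil       0.02778      0.3469
  solve Keq expr → x = 0.01206; check Q = 5613

Q₀ = 398.4; Q < K (proceeds forward)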